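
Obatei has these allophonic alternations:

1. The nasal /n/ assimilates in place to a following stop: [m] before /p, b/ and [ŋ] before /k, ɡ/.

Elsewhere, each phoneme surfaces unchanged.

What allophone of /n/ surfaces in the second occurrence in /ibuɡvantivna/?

/n/ (between /v/ and /a/) fails the environment for rule 1, so it stays [n].

[n]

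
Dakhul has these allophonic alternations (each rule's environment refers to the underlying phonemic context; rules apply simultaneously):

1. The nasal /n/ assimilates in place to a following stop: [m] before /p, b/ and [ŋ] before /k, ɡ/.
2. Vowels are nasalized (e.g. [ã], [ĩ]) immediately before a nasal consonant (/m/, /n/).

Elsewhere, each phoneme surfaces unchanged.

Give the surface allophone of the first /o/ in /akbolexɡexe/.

/o/ (between /b/ and /l/) is in the target of rule 2 but the environment (before a nasal consonant) is not met → [o].

[o]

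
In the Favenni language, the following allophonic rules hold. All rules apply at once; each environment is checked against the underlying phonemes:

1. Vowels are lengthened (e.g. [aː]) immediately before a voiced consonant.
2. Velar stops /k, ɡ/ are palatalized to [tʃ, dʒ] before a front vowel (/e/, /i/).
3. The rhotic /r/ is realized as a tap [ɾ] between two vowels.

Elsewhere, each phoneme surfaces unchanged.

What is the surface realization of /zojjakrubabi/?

[zoːjjakruːbaːbi]

/z/ — not in any rule's target class → [z].
/o/ — between /z/ and /j/, before a voiced consonant — surfaces as [oː] (rule 1).
/j/ (between /o/ and /j/) is unaffected → [j].
/j/ stays [j].
/a/ (between /j/ and /k/): rule 1 targets it, but not before a voiced consonant → unchanged [a].
/k/ (between /a/ and /r/): rule 2 targets it, but not before a front vowel → unchanged [k].
/r/ — between /k/ and /u/; rule 3 does not apply here → [r].
Rule 1 applies to /u/ (between /r/ and /b/: before a voiced consonant) → [uː].
/b/ — not in any rule's target class → [b].
/a/ (between /b/ and /b/) occurs before a voiced consonant → [aː] by rule 1.
/b/ (between /a/ and /i/) is unaffected → [b].
/i/ (word-final) is in the target of rule 1 but the environment (before a voiced consonant) is not met → [i].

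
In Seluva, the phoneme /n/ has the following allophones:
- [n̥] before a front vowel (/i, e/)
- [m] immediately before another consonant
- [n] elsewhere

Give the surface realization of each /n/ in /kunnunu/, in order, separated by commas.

Occurrence 1 (position 3): immediately before another consonant → [m].
Occurrence 2 (position 4): no conditioning environment matches → elsewhere allophone [n].
Occurrence 3 (position 6): no conditioning environment matches → elsewhere allophone [n].

[m], [n], [n]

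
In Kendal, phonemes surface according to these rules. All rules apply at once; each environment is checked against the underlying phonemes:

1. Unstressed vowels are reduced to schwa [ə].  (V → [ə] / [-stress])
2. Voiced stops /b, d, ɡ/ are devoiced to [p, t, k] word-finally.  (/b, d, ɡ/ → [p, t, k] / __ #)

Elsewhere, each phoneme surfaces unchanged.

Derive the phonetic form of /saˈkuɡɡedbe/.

/s/ (word-initial): no rule targets it → [s].
/a/ — between /s/ and /k/, in an unstressed syllable — surfaces as [ə] (rule 1).
/k/ (between /a/ and /u/) is unaffected → [k].
/u/ (between /k/ and /ɡ/) is in the target of rule 1 but the environment (in an unstressed syllable) is not met → [u].
/ɡ/ (between /u/ and /ɡ/): rule 2 targets it, but not word-finally → unchanged [ɡ].
/ɡ/ (between /ɡ/ and /e/) is in the target of rule 2 but the environment (word-finally) is not met → [ɡ].
/e/ meets the environment for rule 1 (in an unstressed syllable) → [ə].
/d/ (between /e/ and /b/) is in the target of rule 2 but the environment (word-finally) is not met → [d].
/b/ — between /d/ and /e/; rule 2 does not apply here → [b].
/e/ — word-final, in an unstressed syllable — surfaces as [ə] (rule 1).

[səˈkuɡɡədbə]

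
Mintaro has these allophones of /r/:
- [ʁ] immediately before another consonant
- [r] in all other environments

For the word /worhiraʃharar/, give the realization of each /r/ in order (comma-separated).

[ʁ], [r], [r], [r]

Occurrence 1 (position 3): immediately before another consonant → [ʁ].
Occurrence 2 (position 6): no conditioning environment matches → elsewhere allophone [r].
Occurrence 3 (position 11): no conditioning environment matches → elsewhere allophone [r].
Occurrence 4 (position 13): no conditioning environment matches → elsewhere allophone [r].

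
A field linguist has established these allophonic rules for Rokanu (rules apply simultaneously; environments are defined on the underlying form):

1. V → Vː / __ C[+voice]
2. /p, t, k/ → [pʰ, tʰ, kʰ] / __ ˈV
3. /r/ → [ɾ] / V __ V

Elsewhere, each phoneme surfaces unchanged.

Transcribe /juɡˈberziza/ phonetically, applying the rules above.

[juːɡˈbeːrziːza]

/j/ stays [j].
Rule 1 applies to /u/ (between /j/ and /ɡ/: before a voiced consonant) → [uː].
/ɡ/ stays [ɡ].
/b/ (between /ɡ/ and /e/) is unaffected → [b].
Rule 1 applies to /e/ (between /b/ and /r/: before a voiced consonant) → [eː].
/r/ (between /e/ and /z/) fails the environment for rule 3, so it stays [r].
/z/ stays [z].
/i/ (between /z/ and /z/): before a voiced consonant, so rule 1 applies → [iː].
/z/ stays [z].
/a/ (word-final): rule 1 targets it, but not before a voiced consonant → unchanged [a].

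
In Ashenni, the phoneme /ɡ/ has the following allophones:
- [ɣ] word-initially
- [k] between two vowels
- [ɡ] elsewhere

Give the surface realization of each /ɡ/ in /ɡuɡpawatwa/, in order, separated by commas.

[ɣ], [ɡ]

Occurrence 1 (position 1): word-initially → [ɣ].
Occurrence 2 (position 3): no conditioning environment matches → elsewhere allophone [ɡ].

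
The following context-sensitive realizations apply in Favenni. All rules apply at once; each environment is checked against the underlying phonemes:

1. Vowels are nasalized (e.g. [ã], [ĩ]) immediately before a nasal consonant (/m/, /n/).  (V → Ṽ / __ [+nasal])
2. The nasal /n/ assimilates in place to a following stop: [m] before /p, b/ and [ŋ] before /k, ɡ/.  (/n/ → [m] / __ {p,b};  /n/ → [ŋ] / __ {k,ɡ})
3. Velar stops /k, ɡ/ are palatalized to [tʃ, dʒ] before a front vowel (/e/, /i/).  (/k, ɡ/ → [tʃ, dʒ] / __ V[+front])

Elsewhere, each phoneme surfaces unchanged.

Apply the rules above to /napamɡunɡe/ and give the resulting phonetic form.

/n/ (word-initial) is in the target of rule 2 but the environment (before a labial or velar stop) is not met → [n].
/a/ (between /n/ and /p/): rule 1 targets it, but not before a nasal consonant → unchanged [a].
/p/ stays [p].
/a/ — between /p/ and /m/, before a nasal consonant — surfaces as [ã] (rule 1).
/m/ (between /a/ and /ɡ/) is unaffected → [m].
/ɡ/ (between /m/ and /u/): rule 3 targets it, but not before a front vowel → unchanged [ɡ].
/u/ — between /ɡ/ and /n/, before a nasal consonant — surfaces as [ũ] (rule 1).
/n/ — between /u/ and /ɡ/, before a labial or velar stop — surfaces as [ŋ] (rule 2).
/ɡ/ (between /n/ and /e/): before a front vowel, so rule 3 applies → [dʒ].
/e/ (word-final) is in the target of rule 1 but the environment (before a nasal consonant) is not met → [e].

[napãmɡũŋdʒe]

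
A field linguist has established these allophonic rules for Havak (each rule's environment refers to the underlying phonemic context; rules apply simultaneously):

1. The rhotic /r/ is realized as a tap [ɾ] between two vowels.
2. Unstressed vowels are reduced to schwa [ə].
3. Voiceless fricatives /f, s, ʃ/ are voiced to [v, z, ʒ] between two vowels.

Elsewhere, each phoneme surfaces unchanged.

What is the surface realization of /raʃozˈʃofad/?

[rəʒəzˈʃovəd]

/r/ — word-initial; rule 1 does not apply here → [r].
/a/ (between /r/ and /ʃ/) occurs in an unstressed syllable → [ə] by rule 2.
/ʃ/ (between /a/ and /o/): between two vowels, so rule 3 applies → [ʒ].
Rule 2 applies to /o/ (between /ʃ/ and /z/: in an unstressed syllable) → [ə].
/z/ — not in any rule's target class → [z].
/ʃ/ — between /z/ and /o/; rule 3 does not apply here → [ʃ].
/o/ (between /ʃ/ and /f/): rule 2 targets it, but not in an unstressed syllable → unchanged [o].
/f/ — between /o/ and /a/, between two vowels — surfaces as [v] (rule 3).
/a/ meets the environment for rule 2 (in an unstressed syllable) → [ə].
/d/ stays [d].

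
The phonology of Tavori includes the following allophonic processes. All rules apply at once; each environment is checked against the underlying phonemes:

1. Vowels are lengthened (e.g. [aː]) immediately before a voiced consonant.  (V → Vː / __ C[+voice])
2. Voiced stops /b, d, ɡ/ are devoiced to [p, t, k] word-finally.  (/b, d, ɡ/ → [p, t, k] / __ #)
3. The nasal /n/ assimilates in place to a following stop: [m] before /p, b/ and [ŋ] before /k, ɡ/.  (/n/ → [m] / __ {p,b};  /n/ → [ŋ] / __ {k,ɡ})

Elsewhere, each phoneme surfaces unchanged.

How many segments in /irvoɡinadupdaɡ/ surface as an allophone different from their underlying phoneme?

6

Segments that undergo a rule: /i/ → [iː] (rule 1); /o/ → [oː] (rule 1); /i/ → [iː] (rule 1); /a/ → [aː] (rule 1); /a/ → [aː] (rule 1); /ɡ/ → [k] (rule 2).
All other segments surface unchanged.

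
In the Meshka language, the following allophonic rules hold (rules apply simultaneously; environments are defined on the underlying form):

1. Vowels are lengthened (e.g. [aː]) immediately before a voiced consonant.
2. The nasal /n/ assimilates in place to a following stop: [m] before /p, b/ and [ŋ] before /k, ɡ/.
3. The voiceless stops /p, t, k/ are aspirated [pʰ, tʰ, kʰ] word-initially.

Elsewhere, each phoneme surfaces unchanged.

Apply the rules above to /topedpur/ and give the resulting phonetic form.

/t/ meets the environment for rule 3 (word-initially) → [tʰ].
/o/ (between /t/ and /p/) fails the environment for rule 1, so it stays [o].
/p/ (between /o/ and /e/): rule 3 targets it, but not word-initially → unchanged [p].
/e/ (between /p/ and /d/) occurs before a voiced consonant → [eː] by rule 1.
/d/ (between /e/ and /p/): no rule targets it → [d].
/p/ (between /d/ and /u/): rule 3 targets it, but not word-initially → unchanged [p].
/u/ (between /p/ and /r/): before a voiced consonant, so rule 1 applies → [uː].
/r/ — not in any rule's target class → [r].

[tʰopeːdpuːr]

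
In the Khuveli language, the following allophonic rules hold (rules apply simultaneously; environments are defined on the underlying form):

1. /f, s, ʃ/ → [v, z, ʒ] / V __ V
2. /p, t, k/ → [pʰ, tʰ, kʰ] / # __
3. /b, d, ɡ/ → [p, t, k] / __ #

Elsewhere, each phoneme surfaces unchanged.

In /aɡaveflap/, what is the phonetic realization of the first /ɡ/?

[ɡ]

/ɡ/ (between /a/ and /a/): rule 3 targets it, but not word-finally → unchanged [ɡ].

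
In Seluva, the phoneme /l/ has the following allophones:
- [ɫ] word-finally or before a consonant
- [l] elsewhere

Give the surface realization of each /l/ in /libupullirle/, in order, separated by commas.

Occurrence 1 (position 1): no conditioning environment matches → elsewhere allophone [l].
Occurrence 2 (position 7): word-finally or before a consonant → [ɫ].
Occurrence 3 (position 8): no conditioning environment matches → elsewhere allophone [l].
Occurrence 4 (position 11): no conditioning environment matches → elsewhere allophone [l].

[l], [ɫ], [l], [l]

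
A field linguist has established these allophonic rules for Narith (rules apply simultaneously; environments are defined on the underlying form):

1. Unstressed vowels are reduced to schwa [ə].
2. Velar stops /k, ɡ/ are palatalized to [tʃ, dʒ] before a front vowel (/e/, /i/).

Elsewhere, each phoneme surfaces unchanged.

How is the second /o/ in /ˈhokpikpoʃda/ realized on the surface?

[ə]

/o/ — between /p/ and /ʃ/, in an unstressed syllable — surfaces as [ə] (rule 1).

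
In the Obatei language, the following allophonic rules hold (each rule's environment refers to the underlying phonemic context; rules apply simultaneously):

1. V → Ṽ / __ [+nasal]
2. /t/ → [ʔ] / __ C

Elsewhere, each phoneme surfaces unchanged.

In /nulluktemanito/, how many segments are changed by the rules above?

2

Segments that undergo a rule: /e/ → [ẽ] (rule 1); /a/ → [ã] (rule 1).
All other segments surface unchanged.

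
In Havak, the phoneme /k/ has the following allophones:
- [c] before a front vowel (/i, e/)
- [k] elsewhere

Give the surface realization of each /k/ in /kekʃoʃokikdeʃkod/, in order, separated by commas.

Occurrence 1 (position 1): before a front vowel → [c].
Occurrence 2 (position 3): no conditioning environment matches → elsewhere allophone [k].
Occurrence 3 (position 8): before a front vowel → [c].
Occurrence 4 (position 10): no conditioning environment matches → elsewhere allophone [k].
Occurrence 5 (position 14): no conditioning environment matches → elsewhere allophone [k].

[c], [k], [c], [k], [k]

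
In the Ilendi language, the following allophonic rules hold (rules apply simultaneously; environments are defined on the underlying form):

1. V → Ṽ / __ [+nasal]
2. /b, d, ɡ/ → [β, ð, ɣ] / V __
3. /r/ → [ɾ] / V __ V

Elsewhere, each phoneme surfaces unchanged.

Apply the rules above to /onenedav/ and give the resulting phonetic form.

/o/ — word-initial, before a nasal consonant — surfaces as [õ] (rule 1).
/n/ (between /o/ and /e/) is unaffected → [n].
/e/ (between /n/ and /n/): before a nasal consonant, so rule 1 applies → [ẽ].
/n/ (between /e/ and /e/) is unaffected → [n].
/e/ (between /n/ and /d/) is in the target of rule 1 but the environment (before a nasal consonant) is not met → [e].
/d/ — between /e/ and /a/, immediately after a vowel — surfaces as [ð] (rule 2).
/a/ (between /d/ and /v/): rule 1 targets it, but not before a nasal consonant → unchanged [a].
/v/ — not in any rule's target class → [v].

[õnẽneðav]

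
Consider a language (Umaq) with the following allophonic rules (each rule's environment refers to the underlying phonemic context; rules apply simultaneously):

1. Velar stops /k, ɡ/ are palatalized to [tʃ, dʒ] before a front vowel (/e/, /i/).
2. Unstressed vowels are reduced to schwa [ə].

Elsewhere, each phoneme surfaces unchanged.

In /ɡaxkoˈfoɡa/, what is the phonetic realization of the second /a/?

/a/ (word-final): in an unstressed syllable, so rule 2 applies → [ə].

[ə]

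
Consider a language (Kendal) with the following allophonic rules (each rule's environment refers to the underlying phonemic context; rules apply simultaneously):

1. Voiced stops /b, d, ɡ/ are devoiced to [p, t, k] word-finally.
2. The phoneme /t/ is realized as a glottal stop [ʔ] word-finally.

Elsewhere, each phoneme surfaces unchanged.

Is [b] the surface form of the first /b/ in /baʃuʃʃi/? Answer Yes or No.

/b/ (word-initial) fails the environment for rule 1, so it stays [b].
The actual realization is [b], which matches [b].

Yes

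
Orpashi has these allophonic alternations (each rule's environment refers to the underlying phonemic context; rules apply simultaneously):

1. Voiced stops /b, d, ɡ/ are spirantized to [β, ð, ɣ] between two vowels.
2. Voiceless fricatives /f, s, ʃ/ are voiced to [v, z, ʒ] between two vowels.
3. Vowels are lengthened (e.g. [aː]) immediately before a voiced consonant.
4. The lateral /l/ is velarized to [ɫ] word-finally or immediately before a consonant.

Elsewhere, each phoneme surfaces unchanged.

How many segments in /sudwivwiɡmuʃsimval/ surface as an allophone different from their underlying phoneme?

Segments that undergo a rule: /u/ → [uː] (rule 3); /i/ → [iː] (rule 3); /i/ → [iː] (rule 3); /i/ → [iː] (rule 3); /a/ → [aː] (rule 3); /l/ → [ɫ] (rule 4).
All other segments surface unchanged.

6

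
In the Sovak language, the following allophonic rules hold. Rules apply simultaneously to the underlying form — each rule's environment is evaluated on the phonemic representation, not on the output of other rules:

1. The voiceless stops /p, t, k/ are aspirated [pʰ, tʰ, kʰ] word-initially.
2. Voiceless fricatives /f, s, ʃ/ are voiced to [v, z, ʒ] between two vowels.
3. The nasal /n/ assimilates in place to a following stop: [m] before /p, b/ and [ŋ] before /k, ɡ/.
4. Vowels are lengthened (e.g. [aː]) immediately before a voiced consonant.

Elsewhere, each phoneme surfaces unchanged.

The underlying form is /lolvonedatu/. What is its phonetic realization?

[loːlvoːneːdatu]

/l/ — not in any rule's target class → [l].
/o/ — between /l/ and /l/, before a voiced consonant — surfaces as [oː] (rule 4).
/l/ stays [l].
/v/ stays [v].
/o/ — between /v/ and /n/, before a voiced consonant — surfaces as [oː] (rule 4).
/n/ (between /o/ and /e/) fails the environment for rule 3, so it stays [n].
/e/ (between /n/ and /d/): before a voiced consonant, so rule 4 applies → [eː].
/d/ (between /e/ and /a/): no rule targets it → [d].
/a/ (between /d/ and /t/): rule 4 targets it, but not before a voiced consonant → unchanged [a].
/t/ — between /a/ and /u/; rule 1 does not apply here → [t].
/u/ — word-final; rule 4 does not apply here → [u].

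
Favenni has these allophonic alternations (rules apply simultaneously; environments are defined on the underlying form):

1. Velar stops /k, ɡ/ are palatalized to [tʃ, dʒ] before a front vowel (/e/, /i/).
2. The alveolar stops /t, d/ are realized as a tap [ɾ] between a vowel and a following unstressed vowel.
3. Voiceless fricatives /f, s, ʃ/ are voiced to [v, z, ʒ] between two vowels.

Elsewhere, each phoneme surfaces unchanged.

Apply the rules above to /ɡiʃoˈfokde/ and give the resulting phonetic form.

[dʒiʒoˈvokde]

/ɡ/ (word-initial) occurs before a front vowel → [dʒ] by rule 1.
/ʃ/ (between /i/ and /o/) occurs between two vowels → [ʒ] by rule 3.
/f/ (between /o/ and /o/): between two vowels, so rule 3 applies → [v].
/k/ — between /o/ and /d/; rule 1 does not apply here → [k].
/d/ — between /k/ and /e/; rule 2 does not apply here → [d].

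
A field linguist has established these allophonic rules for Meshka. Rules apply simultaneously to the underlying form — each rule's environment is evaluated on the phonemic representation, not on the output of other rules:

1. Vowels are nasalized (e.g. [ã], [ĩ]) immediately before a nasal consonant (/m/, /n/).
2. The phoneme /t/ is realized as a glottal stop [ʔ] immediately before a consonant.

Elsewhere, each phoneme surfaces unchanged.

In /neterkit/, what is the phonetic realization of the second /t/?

[t]

/t/ (word-final): rule 2 targets it, but not immediately before a consonant → unchanged [t].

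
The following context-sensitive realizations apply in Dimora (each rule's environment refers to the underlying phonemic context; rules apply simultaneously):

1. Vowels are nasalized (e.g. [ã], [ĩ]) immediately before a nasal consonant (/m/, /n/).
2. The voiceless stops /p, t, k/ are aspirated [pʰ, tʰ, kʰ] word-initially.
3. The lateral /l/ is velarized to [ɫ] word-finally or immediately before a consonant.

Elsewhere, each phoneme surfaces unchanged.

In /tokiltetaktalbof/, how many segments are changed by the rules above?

3

Segments that undergo a rule: /t/ → [tʰ] (rule 2); /l/ → [ɫ] (rule 3); /l/ → [ɫ] (rule 3).
All other segments surface unchanged.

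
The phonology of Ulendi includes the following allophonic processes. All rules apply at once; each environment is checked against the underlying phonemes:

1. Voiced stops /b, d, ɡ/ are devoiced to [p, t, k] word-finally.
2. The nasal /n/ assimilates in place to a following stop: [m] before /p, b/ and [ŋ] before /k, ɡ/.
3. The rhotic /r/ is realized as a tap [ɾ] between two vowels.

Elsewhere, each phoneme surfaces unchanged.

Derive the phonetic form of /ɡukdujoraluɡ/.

[ɡukdujoɾaluk]

/ɡ/ (word-initial) is in the target of rule 1 but the environment (word-finally) is not met → [ɡ].
/u/ (between /ɡ/ and /k/) is unaffected → [u].
/k/ — not in any rule's target class → [k].
/d/ (between /k/ and /u/): rule 1 targets it, but not word-finally → unchanged [d].
/u/ (between /d/ and /j/): no rule targets it → [u].
/j/ (between /u/ and /o/): no rule targets it → [j].
/o/ (between /j/ and /r/) is unaffected → [o].
Rule 3 applies to /r/ (between /o/ and /a/: between two vowels) → [ɾ].
/a/ — not in any rule's target class → [a].
/l/ stays [l].
/u/ — not in any rule's target class → [u].
/ɡ/ — word-final, word-finally — surfaces as [k] (rule 1).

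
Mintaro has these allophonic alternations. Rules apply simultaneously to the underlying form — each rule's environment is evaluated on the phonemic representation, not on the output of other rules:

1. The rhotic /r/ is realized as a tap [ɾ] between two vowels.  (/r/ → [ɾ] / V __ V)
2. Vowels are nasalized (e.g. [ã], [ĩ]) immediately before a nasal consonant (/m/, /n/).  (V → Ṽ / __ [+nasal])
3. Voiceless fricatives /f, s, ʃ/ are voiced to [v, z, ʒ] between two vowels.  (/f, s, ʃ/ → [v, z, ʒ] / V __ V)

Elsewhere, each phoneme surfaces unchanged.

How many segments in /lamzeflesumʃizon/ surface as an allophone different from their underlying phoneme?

Segments that undergo a rule: /a/ → [ã] (rule 2); /s/ → [z] (rule 3); /u/ → [ũ] (rule 2); /o/ → [õ] (rule 2).
All other segments surface unchanged.

4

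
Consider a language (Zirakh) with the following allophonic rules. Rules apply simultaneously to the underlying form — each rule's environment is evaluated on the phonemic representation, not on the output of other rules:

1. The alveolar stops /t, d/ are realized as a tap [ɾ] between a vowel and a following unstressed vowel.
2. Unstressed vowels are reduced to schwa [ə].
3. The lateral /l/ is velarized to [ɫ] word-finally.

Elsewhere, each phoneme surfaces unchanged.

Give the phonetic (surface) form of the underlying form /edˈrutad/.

/e/ (word-initial) occurs in an unstressed syllable → [ə] by rule 2.
/d/ (between /e/ and /r/) is in the target of rule 1 but the environment (between a vowel and a following unstressed vowel) is not met → [d].
/r/ (between /d/ and /u/): no rule targets it → [r].
/u/ (between /r/ and /t/) is in the target of rule 2 but the environment (in an unstressed syllable) is not met → [u].
/t/ meets the environment for rule 1 (between a vowel and a following unstressed vowel) → [ɾ].
/a/ meets the environment for rule 2 (in an unstressed syllable) → [ə].
/d/ (word-final) is in the target of rule 1 but the environment (between a vowel and a following unstressed vowel) is not met → [d].

[ədˈruɾəd]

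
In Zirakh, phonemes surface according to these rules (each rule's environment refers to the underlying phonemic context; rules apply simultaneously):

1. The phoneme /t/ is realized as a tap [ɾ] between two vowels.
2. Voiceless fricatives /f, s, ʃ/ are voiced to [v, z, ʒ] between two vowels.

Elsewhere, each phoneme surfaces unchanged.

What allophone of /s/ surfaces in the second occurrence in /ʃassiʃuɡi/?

[s]

/s/ (between /s/ and /i/) fails the environment for rule 2, so it stays [s].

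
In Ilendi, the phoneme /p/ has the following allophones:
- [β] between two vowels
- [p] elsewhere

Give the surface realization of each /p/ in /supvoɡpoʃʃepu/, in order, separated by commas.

[p], [p], [β]

Occurrence 1 (position 3): no conditioning environment matches → elsewhere allophone [p].
Occurrence 2 (position 7): no conditioning environment matches → elsewhere allophone [p].
Occurrence 3 (position 12): between two vowels → [β].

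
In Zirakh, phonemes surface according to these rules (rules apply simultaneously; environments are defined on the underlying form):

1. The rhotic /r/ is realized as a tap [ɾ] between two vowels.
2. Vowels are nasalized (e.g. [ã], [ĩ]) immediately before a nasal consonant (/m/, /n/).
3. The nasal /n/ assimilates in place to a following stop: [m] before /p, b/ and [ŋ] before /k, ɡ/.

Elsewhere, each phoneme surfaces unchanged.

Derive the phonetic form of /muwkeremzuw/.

[muwkeɾẽmzuw]

/m/ (word-initial): no rule targets it → [m].
/u/ (between /m/ and /w/) is in the target of rule 2 but the environment (before a nasal consonant) is not met → [u].
/w/ — not in any rule's target class → [w].
/k/ — not in any rule's target class → [k].
/e/ — between /k/ and /r/; rule 2 does not apply here → [e].
/r/ meets the environment for rule 1 (between two vowels) → [ɾ].
/e/ — between /r/ and /m/, before a nasal consonant — surfaces as [ẽ] (rule 2).
/m/ stays [m].
/z/ (between /m/ and /u/) is unaffected → [z].
/u/ (between /z/ and /w/) is in the target of rule 2 but the environment (before a nasal consonant) is not met → [u].
/w/ (word-final) is unaffected → [w].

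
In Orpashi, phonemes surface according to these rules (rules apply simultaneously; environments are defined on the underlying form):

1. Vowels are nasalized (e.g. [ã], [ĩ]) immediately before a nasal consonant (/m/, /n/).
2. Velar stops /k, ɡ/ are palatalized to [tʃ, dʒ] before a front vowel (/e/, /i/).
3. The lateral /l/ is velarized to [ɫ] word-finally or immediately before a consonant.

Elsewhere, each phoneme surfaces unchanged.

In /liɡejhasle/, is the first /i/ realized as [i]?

Yes

/i/ (between /l/ and /ɡ/) fails the environment for rule 1, so it stays [i].
The actual realization is [i], which matches [i].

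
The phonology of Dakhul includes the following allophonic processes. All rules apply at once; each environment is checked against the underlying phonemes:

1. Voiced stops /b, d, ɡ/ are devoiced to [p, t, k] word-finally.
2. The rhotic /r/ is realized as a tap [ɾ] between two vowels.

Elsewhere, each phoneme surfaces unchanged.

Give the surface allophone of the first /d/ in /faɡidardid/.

/d/ (between /i/ and /a/) fails the environment for rule 1, so it stays [d].

[d]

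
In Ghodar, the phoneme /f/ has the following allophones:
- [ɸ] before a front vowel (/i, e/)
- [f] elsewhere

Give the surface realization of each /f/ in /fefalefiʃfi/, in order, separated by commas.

Occurrence 1 (position 1): before a front vowel (/i, e/) → [ɸ].
Occurrence 2 (position 3): no conditioning environment matches → elsewhere allophone [f].
Occurrence 3 (position 7): before a front vowel (/i, e/) → [ɸ].
Occurrence 4 (position 10): before a front vowel (/i, e/) → [ɸ].

[ɸ], [f], [ɸ], [ɸ]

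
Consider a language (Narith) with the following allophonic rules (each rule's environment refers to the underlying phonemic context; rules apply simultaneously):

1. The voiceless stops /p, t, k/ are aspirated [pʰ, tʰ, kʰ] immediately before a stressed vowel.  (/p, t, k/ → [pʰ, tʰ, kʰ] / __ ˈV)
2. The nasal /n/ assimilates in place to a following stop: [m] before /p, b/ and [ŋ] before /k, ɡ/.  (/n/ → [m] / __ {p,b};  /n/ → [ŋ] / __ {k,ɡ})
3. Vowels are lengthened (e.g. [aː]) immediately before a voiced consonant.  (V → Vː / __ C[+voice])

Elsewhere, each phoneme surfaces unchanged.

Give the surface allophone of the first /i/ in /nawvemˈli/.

[i]

/i/ (word-final): rule 3 targets it, but not before a voiced consonant → unchanged [i].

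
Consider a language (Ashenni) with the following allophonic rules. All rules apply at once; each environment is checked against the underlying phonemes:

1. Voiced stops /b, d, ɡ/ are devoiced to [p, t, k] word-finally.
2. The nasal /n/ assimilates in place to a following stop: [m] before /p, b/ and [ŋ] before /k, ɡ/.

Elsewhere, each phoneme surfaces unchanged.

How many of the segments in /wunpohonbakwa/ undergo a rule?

Segments that undergo a rule: /n/ → [m] (rule 2); /n/ → [m] (rule 2).
All other segments surface unchanged.

2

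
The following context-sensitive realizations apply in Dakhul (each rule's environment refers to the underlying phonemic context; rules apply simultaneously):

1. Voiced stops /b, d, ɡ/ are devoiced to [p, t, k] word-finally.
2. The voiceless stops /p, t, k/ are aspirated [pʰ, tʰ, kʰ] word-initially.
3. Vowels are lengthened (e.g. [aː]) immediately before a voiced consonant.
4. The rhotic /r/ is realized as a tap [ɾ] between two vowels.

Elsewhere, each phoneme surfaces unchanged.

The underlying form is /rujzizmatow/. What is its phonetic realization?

[ruːjziːzmatoːw]

/r/ (word-initial) is in the target of rule 4 but the environment (between two vowels) is not met → [r].
/u/ meets the environment for rule 3 (before a voiced consonant) → [uː].
/i/ meets the environment for rule 3 (before a voiced consonant) → [iː].
/a/ (between /m/ and /t/) fails the environment for rule 3, so it stays [a].
/t/ (between /a/ and /o/) is in the target of rule 2 but the environment (word-initially) is not met → [t].
/o/ — between /t/ and /w/, before a voiced consonant — surfaces as [oː] (rule 3).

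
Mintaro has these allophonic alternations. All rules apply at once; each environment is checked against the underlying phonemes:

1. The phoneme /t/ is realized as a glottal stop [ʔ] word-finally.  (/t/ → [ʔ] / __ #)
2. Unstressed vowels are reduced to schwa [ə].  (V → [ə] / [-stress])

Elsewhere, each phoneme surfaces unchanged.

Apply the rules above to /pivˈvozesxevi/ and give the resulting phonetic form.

[pəvˈvozəsxəvə]

/p/ — not in any rule's target class → [p].
/i/ — between /p/ and /v/, in an unstressed syllable — surfaces as [ə] (rule 2).
/v/ — not in any rule's target class → [v].
/v/ (between /v/ and /o/) is unaffected → [v].
/o/ (between /v/ and /z/): rule 2 targets it, but not in an unstressed syllable → unchanged [o].
/z/ (between /o/ and /e/): no rule targets it → [z].
Rule 2 applies to /e/ (between /z/ and /s/: in an unstressed syllable) → [ə].
/s/ (between /e/ and /x/) is unaffected → [s].
/x/ (between /s/ and /e/): no rule targets it → [x].
Rule 2 applies to /e/ (between /x/ and /v/: in an unstressed syllable) → [ə].
/v/ — not in any rule's target class → [v].
/i/ (word-final) occurs in an unstressed syllable → [ə] by rule 2.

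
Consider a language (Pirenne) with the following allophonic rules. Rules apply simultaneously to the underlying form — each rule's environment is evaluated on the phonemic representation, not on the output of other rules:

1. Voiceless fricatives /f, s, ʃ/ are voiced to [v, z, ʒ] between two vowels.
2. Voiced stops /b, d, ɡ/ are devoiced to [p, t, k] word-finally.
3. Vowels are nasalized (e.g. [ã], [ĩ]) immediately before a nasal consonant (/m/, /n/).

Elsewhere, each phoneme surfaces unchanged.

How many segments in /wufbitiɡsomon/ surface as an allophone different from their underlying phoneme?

Segments that undergo a rule: /o/ → [õ] (rule 3); /o/ → [õ] (rule 3).
All other segments surface unchanged.

2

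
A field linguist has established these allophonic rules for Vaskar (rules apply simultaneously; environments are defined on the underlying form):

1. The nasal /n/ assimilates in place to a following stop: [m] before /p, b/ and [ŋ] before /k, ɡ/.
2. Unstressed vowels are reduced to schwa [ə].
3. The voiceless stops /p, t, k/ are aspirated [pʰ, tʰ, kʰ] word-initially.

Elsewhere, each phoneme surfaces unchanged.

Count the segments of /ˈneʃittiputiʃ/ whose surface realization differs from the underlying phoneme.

Segments that undergo a rule: /i/ → [ə] (rule 2); /i/ → [ə] (rule 2); /u/ → [ə] (rule 2); /i/ → [ə] (rule 2).
All other segments surface unchanged.

4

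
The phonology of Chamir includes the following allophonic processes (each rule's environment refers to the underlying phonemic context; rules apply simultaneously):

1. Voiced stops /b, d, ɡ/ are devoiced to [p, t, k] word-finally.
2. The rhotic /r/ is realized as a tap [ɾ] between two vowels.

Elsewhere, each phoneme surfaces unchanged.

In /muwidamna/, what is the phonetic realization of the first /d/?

/d/ — between /i/ and /a/; rule 1 does not apply here → [d].

[d]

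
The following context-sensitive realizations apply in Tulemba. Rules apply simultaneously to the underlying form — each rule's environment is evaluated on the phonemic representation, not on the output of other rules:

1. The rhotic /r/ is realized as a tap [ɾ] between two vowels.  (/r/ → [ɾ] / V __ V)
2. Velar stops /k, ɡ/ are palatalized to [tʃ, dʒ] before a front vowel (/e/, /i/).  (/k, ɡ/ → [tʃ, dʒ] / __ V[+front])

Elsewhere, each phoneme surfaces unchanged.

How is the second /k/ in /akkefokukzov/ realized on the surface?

/k/ meets the environment for rule 2 (before a front vowel) → [tʃ].

[tʃ]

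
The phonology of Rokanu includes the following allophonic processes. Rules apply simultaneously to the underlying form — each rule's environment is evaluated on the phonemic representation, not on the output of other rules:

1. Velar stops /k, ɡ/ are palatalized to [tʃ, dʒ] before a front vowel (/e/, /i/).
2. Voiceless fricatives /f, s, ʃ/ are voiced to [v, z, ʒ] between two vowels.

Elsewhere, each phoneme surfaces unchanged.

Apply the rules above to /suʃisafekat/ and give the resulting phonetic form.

[suʒizavekat]

/s/ (word-initial) is in the target of rule 2 but the environment (between two vowels) is not met → [s].
/u/ stays [u].
/ʃ/ meets the environment for rule 2 (between two vowels) → [ʒ].
/i/ (between /ʃ/ and /s/): no rule targets it → [i].
/s/ (between /i/ and /a/) occurs between two vowels → [z] by rule 2.
/a/ stays [a].
/f/ — between /a/ and /e/, between two vowels — surfaces as [v] (rule 2).
/e/ (between /f/ and /k/): no rule targets it → [e].
/k/ — between /e/ and /a/; rule 1 does not apply here → [k].
/a/ — not in any rule's target class → [a].
/t/ — not in any rule's target class → [t].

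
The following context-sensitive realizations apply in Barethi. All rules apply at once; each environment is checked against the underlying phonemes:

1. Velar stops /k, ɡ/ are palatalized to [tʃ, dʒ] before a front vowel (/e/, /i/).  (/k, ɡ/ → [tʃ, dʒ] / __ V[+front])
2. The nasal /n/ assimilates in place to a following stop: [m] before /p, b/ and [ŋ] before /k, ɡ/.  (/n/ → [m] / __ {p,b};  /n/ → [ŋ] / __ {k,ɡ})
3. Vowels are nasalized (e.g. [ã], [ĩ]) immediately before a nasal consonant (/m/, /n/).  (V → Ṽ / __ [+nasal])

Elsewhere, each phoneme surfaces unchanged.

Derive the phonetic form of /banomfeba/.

[bãnõmfeba]

/a/ meets the environment for rule 3 (before a nasal consonant) → [ã].
/n/ — between /a/ and /o/; rule 2 does not apply here → [n].
/o/ — between /n/ and /m/, before a nasal consonant — surfaces as [õ] (rule 3).
/e/ (between /f/ and /b/) fails the environment for rule 3, so it stays [e].
/a/ (word-final) fails the environment for rule 3, so it stays [a].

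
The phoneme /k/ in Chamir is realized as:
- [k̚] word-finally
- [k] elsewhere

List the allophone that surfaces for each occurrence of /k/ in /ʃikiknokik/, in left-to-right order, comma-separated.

[k], [k], [k], [k̚]

Occurrence 1 (position 3): no conditioning environment matches → elsewhere allophone [k].
Occurrence 2 (position 5): no conditioning environment matches → elsewhere allophone [k].
Occurrence 3 (position 8): no conditioning environment matches → elsewhere allophone [k].
Occurrence 4 (position 10): word-finally → [k̚].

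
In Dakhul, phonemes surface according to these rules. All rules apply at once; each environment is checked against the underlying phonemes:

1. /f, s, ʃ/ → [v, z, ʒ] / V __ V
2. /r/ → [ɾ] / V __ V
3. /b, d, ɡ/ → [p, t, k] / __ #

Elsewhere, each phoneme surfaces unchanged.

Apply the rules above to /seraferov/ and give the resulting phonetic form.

/s/ (word-initial) is in the target of rule 1 but the environment (between two vowels) is not met → [s].
/e/ (between /s/ and /r/): no rule targets it → [e].
/r/ (between /e/ and /a/) occurs between two vowels → [ɾ] by rule 2.
/a/ (between /r/ and /f/): no rule targets it → [a].
/f/ (between /a/ and /e/): between two vowels, so rule 1 applies → [v].
/e/ stays [e].
/r/ (between /e/ and /o/): between two vowels, so rule 2 applies → [ɾ].
/o/ (between /r/ and /v/) is unaffected → [o].
/v/ stays [v].

[seɾaveɾov]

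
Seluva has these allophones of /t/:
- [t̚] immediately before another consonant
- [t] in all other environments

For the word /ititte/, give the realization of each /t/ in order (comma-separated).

[t], [t̚], [t]

Occurrence 1 (position 2): no conditioning environment matches → elsewhere allophone [t].
Occurrence 2 (position 4): immediately before another consonant → [t̚].
Occurrence 3 (position 5): no conditioning environment matches → elsewhere allophone [t].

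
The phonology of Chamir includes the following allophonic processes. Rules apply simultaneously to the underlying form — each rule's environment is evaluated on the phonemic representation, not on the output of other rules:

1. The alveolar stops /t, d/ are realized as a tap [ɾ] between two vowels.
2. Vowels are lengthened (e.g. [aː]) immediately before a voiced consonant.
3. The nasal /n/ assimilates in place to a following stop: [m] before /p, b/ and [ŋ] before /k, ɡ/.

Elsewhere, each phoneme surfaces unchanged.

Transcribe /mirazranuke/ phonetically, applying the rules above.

[miːraːzraːnuke]

/m/ stays [m].
/i/ — between /m/ and /r/, before a voiced consonant — surfaces as [iː] (rule 2).
/r/ stays [r].
/a/ meets the environment for rule 2 (before a voiced consonant) → [aː].
/z/ stays [z].
/r/ — not in any rule's target class → [r].
Rule 2 applies to /a/ (between /r/ and /n/: before a voiced consonant) → [aː].
/n/ (between /a/ and /u/) fails the environment for rule 3, so it stays [n].
/u/ (between /n/ and /k/) is in the target of rule 2 but the environment (before a voiced consonant) is not met → [u].
/k/ (between /u/ and /e/): no rule targets it → [k].
/e/ (word-final): rule 2 targets it, but not before a voiced consonant → unchanged [e].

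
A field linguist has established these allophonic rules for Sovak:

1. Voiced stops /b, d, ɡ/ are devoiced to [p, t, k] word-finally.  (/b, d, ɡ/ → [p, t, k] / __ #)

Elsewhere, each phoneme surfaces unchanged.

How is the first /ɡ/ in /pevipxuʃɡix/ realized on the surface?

[ɡ]

/ɡ/ (between /ʃ/ and /i/) fails the environment for rule 1, so it stays [ɡ].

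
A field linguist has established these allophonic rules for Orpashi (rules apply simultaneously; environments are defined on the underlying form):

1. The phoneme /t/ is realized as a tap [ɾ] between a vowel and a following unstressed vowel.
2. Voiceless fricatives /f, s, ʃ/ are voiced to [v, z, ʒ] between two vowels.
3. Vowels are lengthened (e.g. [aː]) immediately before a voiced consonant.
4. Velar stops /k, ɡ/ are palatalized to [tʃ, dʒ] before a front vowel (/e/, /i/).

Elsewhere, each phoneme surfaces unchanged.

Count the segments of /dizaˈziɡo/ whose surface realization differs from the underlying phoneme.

Segments that undergo a rule: /i/ → [iː] (rule 3); /a/ → [aː] (rule 3); /i/ → [iː] (rule 3).
All other segments surface unchanged.

3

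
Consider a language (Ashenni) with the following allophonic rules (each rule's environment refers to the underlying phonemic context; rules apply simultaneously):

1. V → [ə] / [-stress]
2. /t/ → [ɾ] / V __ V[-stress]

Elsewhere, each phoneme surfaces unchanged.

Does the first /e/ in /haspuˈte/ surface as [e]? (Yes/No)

/e/ (word-final) fails the environment for rule 1, so it stays [e].
The actual realization is [e], which matches [e].

Yes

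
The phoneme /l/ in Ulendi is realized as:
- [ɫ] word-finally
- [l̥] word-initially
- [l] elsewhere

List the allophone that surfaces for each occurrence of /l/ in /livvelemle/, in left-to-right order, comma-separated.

[l̥], [l], [l]

Occurrence 1 (position 1): word-initially → [l̥].
Occurrence 2 (position 6): no conditioning environment matches → elsewhere allophone [l].
Occurrence 3 (position 9): no conditioning environment matches → elsewhere allophone [l].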